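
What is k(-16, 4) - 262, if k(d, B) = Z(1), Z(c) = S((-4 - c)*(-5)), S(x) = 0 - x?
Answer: -287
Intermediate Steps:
S(x) = -x
Z(c) = -20 - 5*c (Z(c) = -(-4 - c)*(-5) = -(20 + 5*c) = -20 - 5*c)
k(d, B) = -25 (k(d, B) = -20 - 5*1 = -20 - 5 = -25)
k(-16, 4) - 262 = -25 - 262 = -287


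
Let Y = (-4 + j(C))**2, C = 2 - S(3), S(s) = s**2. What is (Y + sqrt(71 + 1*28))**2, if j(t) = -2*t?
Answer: 10099 + 600*sqrt(11) ≈ 12089.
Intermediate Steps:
C = -7 (C = 2 - 1*3**2 = 2 - 1*9 = 2 - 9 = -7)
Y = 100 (Y = (-4 - 2*(-7))**2 = (-4 + 14)**2 = 10**2 = 100)
(Y + sqrt(71 + 1*28))**2 = (100 + sqrt(71 + 1*28))**2 = (100 + sqrt(71 + 28))**2 = (100 + sqrt(99))**2 = (100 + 3*sqrt(11))**2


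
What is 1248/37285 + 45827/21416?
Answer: 1735386863/798495560 ≈ 2.1733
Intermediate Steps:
1248/37285 + 45827/21416 = 1735386863/798495560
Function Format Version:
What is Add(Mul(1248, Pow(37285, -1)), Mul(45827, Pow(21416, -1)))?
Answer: Rational(1735386863, 798495560) ≈ 2.1733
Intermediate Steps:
Add(Mul(1248, Pow(37285, -1)), Mul(45827, Pow(21416, -1))) = Add(Mul(1248, Rational(1, 37285)), Mul(45827, Rational(1, 21416))) = Add(Rational(1248, 37285), Rational(45827, 21416)) = Rational(1735386863, 798495560)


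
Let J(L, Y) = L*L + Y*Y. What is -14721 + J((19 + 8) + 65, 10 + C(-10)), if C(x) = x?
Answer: -6257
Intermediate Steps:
J(L, Y) = L² + Y²
-14721 + J((19 + 8) + 65, 10 + C(-10)) = -14721 + (((19 + 8) + 65)² + (10 - 10)²) = -14721 + ((27 + 65)² + 0²) = -14721 + (92² + 0) = -14721 + (8464 + 0) = -14721 + 8464 = -6257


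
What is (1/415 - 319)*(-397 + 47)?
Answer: 9266880/83 ≈ 1.1165e+5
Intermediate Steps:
(1/415 - 319)*(-397 + 47) = (1/415 - 319)*(-350) = -132384/415*(-350) = 9266880/83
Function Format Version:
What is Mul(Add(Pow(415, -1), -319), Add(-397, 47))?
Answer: Rational(9266880, 83) ≈ 1.1165e+5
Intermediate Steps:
Mul(Add(Pow(415, -1), -319), Add(-397, 47)) = Mul(Add(Rational(1, 415), -319), -350) = Mul(Rational(-132384, 415), -350) = Rational(9266880, 83)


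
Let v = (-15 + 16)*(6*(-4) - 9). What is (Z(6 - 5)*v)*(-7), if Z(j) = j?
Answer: 231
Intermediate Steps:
v = -33 (v = 1*(-24 - 9) = 1*(-33) = -33)
(Z(6 - 5)*v)*(-7) = ((6 - 5)*(-33))*(-7) = (1*(-33))*(-7) = -33*(-7) = 231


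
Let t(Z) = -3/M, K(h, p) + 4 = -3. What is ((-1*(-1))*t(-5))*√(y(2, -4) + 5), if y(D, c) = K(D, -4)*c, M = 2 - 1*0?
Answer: -3*√33/2 ≈ -8.6169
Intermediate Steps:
K(h, p) = -7 (K(h, p) = -4 - 3 = -7)
M = 2 (M = 2 + 0 = 2)
y(D, c) = -7*c
t(Z) = -3/2
((-1*(-1))*t(-5))*√(y(2, -4) + 5) = (-1*(-1)*(-3/2))*√(-7*(-4) + 5) = (1*(-3/2))*√(28 + 5) = -3*√33/2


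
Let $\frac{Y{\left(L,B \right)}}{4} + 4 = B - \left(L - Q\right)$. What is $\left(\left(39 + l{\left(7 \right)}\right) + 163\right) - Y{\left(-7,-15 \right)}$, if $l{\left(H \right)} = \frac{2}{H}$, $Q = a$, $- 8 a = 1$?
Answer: $\frac{3511}{14} \approx 250.79$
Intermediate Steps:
$a = - \frac{1}{8}$ ($a = \left(- \frac{1}{8}\right) 1 = - \frac{1}{8} \approx -0.125$)
$Q = - \frac{1}{8} \approx -0.125$
$Y{\left(L,B \right)} = - \frac{33}{2} - 4 L + 4 B$ ($Y{\left(L,B \right)} = -16 + 4 \left(B - \left(\frac{1}{8} + L\right)\right) = -16 + 4 \left(- \frac{1}{8} + B - L\right) = -16 - \left(\frac{1}{2} - 4 B + 4 L\right) = - \frac{33}{2} - 4 L + 4 B$)
$\left(\left(39 + l{\left(7 \right)}\right) + 163\right) - Y{\left(-7,-15 \right)} = \left(\left(39 + \frac{2}{7}\right) + 163\right) - \left(- \frac{33}{2} - -28 + 4 \left(-15\right)\right) = \left(\left(39 + 2 \cdot \frac{1}{7}\right) + 163\right) - \left(- \frac{33}{2} + 28 - 60\right) = \left(\left(39 + \frac{2}{7}\right) + 163\right) - - \frac{97}{2} = \left(\frac{275}{7} + 163\right) + \frac{97}{2} = \frac{1416}{7} + \frac{97}{2} = \frac{3511}{14}$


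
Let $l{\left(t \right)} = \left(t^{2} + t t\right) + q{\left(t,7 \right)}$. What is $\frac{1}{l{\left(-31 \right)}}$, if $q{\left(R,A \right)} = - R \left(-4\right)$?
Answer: $\frac{1}{1798} \approx 0.00055617$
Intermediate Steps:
$q{\left(R,A \right)} = 4 R$
$l{\left(t \right)} = 2 t^{2} + 4 t$ ($l{\left(t \right)} = \left(t^{2} + t t\right) + 4 t = \left(t^{2} + t^{2}\right) + 4 t = 2 t^{2} + 4 t$)
$\frac{1}{l{\left(-31 \right)}} = \frac{1}{2 \left(-31\right) \left(2 - 31\right)} = \frac{1}{2 \left(-31\right) \left(-29\right)} = \frac{1}{1798}$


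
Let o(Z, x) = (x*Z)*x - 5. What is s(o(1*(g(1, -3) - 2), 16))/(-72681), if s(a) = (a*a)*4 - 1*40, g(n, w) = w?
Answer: -2201620/24227 ≈ -90.875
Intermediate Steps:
o(Z, x) = -5 + Z*x² (o(Z, x) = (Z*x)*x - 5 = Z*x² - 5 = -5 + Z*x²)
s(a) = -40 + 4*a² (s(a) = a²*4 - 40 = 4*a² - 40 = -40 + 4*a²)
s(o(1*(g(1, -3) - 2), 16))/(-72681) = (-40 + 4*(-5 + (1*(-3 - 2))*16²)²)/(-72681) = (-40 + 4*(-5 + (1*(-5))*256)²)*(-1/72681) = (-40 + 4*(-5 - 5*256)²)*(-1/72681) = (-40 + 4*(-5 - 1280)²)*(-1/72681) = (-40 + 4*(-1285)²)*(-1/72681) = (-40 + 4*1651225)*(-1/72681) = (-40 + 6604900)*(-1/72681) = 6604860*(-1/72681) = -2201620/24227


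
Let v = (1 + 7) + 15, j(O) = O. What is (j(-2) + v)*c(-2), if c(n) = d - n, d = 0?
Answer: 42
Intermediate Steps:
c(n) = -n (c(n) = 0 - n = -n)
v = 23 (v = 8 + 15 = 23)
(j(-2) + v)*c(-2) = (-2 + 23)*(-1*(-2)) = 21*2 = 42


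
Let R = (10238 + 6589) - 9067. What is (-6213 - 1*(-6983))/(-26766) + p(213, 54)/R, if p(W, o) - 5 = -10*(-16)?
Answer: -155881/20770416 ≈ -0.0075050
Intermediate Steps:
R = 7760 (R = 16827 - 9067 = 7760)
p(W, o) = 165 (p(W, o) = 5 - 10*(-16) = 5 + 160 = 165)
(-6213 - 1*(-6983))/(-26766) + p(213, 54)/R = (-6213 - 1*(-6983))/(-26766) + 165/7760 = (-6213 + 6983)*(-1/26766) + 165*(1/7760) = 770*(-1/26766) + 33/1552 = -385/13383 + 33/1552 = -155881/20770416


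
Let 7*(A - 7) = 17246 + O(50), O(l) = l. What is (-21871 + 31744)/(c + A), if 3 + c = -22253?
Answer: -7679/15383 ≈ -0.49919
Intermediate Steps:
c = -22256 (c = -3 - 22253 = -22256)
A = 17345/7 (A = 7 + (17246 + 50)/7 = 7 + (1/7)*17296 = 7 + 17296/7 = 17345/7 ≈ 2477.9)
(-21871 + 31744)/(c + A) = (-21871 + 31744)/(-22256 + 17345/7) = 9873/(-138447/7) = 9873*(-7/138447) = -7679/15383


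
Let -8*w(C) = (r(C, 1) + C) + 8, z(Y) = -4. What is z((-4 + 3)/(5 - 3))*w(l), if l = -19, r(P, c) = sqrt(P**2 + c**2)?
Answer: -11/2 + sqrt(362)/2 ≈ 4.0131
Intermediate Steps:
w(C) = -1 - C/8 - sqrt(1 + C**2)/8 (w(C) = -((sqrt(C**2 + 1**2) + C) + 8)/8 = -((sqrt(C**2 + 1) + C) + 8)/8 = -((sqrt(1 + C**2) + C) + 8)/8 = -((C + sqrt(1 + C**2)) + 8)/8 = -(8 + C + sqrt(1 + C**2))/8 = -1 - C/8 - sqrt(1 + C**2)/8)
z((-4 + 3)/(5 - 3))*w(l) = -4*(-1 - 1/8*(-19) - sqrt(1 + (-19)**2)/8) = -4*(-1 + 19/8 - sqrt(1 + 361)/8) = -4*(-1 + 19/8 - sqrt(362)/8) = -4*(11/8 - sqrt(362)/8) = -11/2 + sqrt(362)/2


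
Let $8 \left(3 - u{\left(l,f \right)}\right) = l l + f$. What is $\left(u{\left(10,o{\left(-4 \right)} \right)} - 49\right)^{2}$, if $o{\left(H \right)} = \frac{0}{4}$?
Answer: $\frac{13689}{4} \approx 3422.3$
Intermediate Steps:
$o{\left(H \right)} = 0$ ($o{\left(H \right)} = 0 \cdot \frac{1}{4} = 0$)
$u{\left(l,f \right)} = 3 - \frac{f}{8} - \frac{l^{2}}{8}$ ($u{\left(l,f \right)} = 3 - \frac{l l + f}{8} = 3 - \frac{l^{2} + f}{8} = 3 - \frac{f + l^{2}}{8} = 3 - \left(\frac{f}{8} + \frac{l^{2}}{8}\right) = 3 - \frac{f}{8} - \frac{l^{2}}{8}$)
$\left(u{\left(10,o{\left(-4 \right)} \right)} - 49\right)^{2} = \left(\left(3 - 0 - \frac{10^{2}}{8}\right) - 49\right)^{2} = \left(\left(3 + 0 - \frac{25}{2}\right) - 49\right)^{2} = \left(- \frac{19}{2} - 49\right)^{2} = \left(- \frac{117}{2}\right)^{2} = \frac{13689}{4}$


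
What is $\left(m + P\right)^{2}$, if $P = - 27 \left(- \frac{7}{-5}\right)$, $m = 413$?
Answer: $\frac{3519376}{25} \approx 1.4078 \cdot 10^{5}$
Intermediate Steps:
$P = - \frac{189}{5}$ ($P = - 27 \left(\left(-7\right) \left(- \frac{1}{5}\right)\right) = \left(-27\right) \frac{7}{5} = - \frac{189}{5} \approx -37.8$)
$\left(m + P\right)^{2} = \left(413 - \frac{189}{5}\right)^{2} = \left(\frac{1876}{5}\right)^{2} = \frac{3519376}{25}$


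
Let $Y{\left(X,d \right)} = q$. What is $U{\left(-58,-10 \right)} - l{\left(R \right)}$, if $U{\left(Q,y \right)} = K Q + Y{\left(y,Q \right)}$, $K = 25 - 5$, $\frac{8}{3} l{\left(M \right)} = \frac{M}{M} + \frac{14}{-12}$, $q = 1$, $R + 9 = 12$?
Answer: $- \frac{18543}{16} \approx -1158.9$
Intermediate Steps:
$R = 3$ ($R = -9 + 12 = 3$)
$l{\left(M \right)} = - \frac{1}{16}$ ($l{\left(M \right)} = \frac{3 \left(\frac{M}{M} + \frac{14}{-12}\right)}{8} = \frac{3 \left(1 + 14 \left(- \frac{1}{12}\right)\right)}{8} = \frac{3 \left(1 - \frac{7}{6}\right)}{8} = \frac{3}{8} \left(- \frac{1}{6}\right) = - \frac{1}{16}$)
$K = 20$ ($K = 25 - 5 = 20$)
$Y{\left(X,d \right)} = 1$
$U{\left(Q,y \right)} = 1 + 20 Q$ ($U{\left(Q,y \right)} = 20 Q + 1 = 1 + 20 Q$)
$U{\left(-58,-10 \right)} - l{\left(R \right)} = \left(1 + 20 \left(-58\right)\right) - - \frac{1}{16} = \left(1 - 1160\right) + \frac{1}{16} = -1159 + \frac{1}{16} = - \frac{18543}{16}$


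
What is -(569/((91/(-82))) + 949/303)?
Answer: 14051015/27573 ≈ 509.59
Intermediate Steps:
-(569/((91/(-82))) + 949/303) = -(569/((91*(-1/82))) + 949*(1/303)) = -(569/(-91/82) + 949/303) = -(569*(-82/91) + 949/303) = -(-46658/91 + 949/303) = -1*(-14051015/27573) = 14051015/27573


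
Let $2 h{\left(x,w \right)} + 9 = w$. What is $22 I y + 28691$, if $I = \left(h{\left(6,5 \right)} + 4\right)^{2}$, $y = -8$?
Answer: $27987$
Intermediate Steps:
$h{\left(x,w \right)} = - \frac{9}{2} + \frac{w}{2}$
$I = 4$ ($I = \left(\left(- \frac{9}{2} + \frac{1}{2} \cdot 5\right) + 4\right)^{2} = \left(\left(- \frac{9}{2} + \frac{5}{2}\right) + 4\right)^{2} = \left(-2 + 4\right)^{2} = 2^{2} = 4$)
$22 I y + 28691 = 22 \cdot 4 \left(-8\right) + 28691 = 88 \left(-8\right) + 28691 = -704 + 28691 = 27987$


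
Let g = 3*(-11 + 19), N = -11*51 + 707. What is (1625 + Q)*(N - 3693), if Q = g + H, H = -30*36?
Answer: -2018243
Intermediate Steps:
N = 146 (N = -561 + 707 = 146)
g = 24 (g = 3*8 = 24)
H = -1080
Q = -1056 (Q = 24 - 1080 = -1056)
(1625 + Q)*(N - 3693) = (1625 - 1056)*(146 - 3693) = 569*(-3547) = -2018243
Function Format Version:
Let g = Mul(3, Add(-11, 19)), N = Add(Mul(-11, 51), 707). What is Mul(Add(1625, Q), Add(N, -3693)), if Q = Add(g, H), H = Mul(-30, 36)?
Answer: -2018243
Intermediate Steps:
N = 146 (N = Add(-561, 707) = 146)
g = 24 (g = Mul(3, 8) = 24)
H = -1080
Q = -1056 (Q = Add(24, -1080) = -1056)
Mul(Add(1625, Q), Add(N, -3693)) = Mul(Add(1625, -1056), Add(146, -3693)) = Mul(569, -3547) = -2018243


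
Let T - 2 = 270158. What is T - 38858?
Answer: 231302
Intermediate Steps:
T = 270160 (T = 2 + 270158 = 270160)
T - 38858 = 270160 - 38858 = 231302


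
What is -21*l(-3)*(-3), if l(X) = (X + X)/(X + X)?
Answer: 63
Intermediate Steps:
l(X) = 1 (l(X) = (2*X)/((2*X)) = (2*X)*(1/(2*X)) = 1)
-21*l(-3)*(-3) = -21*1*(-3) = -21*(-3) = 63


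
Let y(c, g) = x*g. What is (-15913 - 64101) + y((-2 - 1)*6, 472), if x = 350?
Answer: 85186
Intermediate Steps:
y(c, g) = 350*g
(-15913 - 64101) + y((-2 - 1)*6, 472) = (-15913 - 64101) + 350*472 = -80014 + 165200 = 85186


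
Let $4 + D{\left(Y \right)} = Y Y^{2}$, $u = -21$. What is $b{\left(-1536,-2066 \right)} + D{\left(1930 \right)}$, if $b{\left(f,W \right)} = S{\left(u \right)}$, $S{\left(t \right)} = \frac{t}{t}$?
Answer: $7189056997$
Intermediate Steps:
$S{\left(t \right)} = 1$
$b{\left(f,W \right)} = 1$
$D{\left(Y \right)} = -4 + Y^{3}$ ($D{\left(Y \right)} = -4 + Y Y^{2} = -4 + Y^{3}$)
$b{\left(-1536,-2066 \right)} + D{\left(1930 \right)} = 1 - \left(4 - 1930^{3}\right) = 1 + \left(-4 + 7189057000\right) = 1 + 7189056996 = 7189056997$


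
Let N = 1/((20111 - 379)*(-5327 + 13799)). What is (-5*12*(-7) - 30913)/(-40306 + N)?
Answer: 5097499685472/6737934028223 ≈ 0.75654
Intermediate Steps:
N = 1/167169504 (N = 1/(19732*8472) = 1/167169504 ≈ 5.9820e-9)
(-5*12*(-7) - 30913)/(-40306 + N) = (-5*12*(-7) - 30913)/(-40306 + 1/167169504) = (-60*(-7) - 30913)/(-6737934028223/167169504) = (420 - 30913)*(-167169504/6737934028223) = -30493*(-167169504/6737934028223) = 5097499685472/6737934028223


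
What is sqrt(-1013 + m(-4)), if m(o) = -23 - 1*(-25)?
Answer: I*sqrt(1011) ≈ 31.796*I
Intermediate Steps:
m(o) = 2 (m(o) = -23 + 25 = 2)
sqrt(-1013 + m(-4)) = sqrt(-1013 + 2) = sqrt(-1011) = I*sqrt(1011)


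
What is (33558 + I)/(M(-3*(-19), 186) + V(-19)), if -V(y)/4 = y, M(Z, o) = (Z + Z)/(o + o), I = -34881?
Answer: -27342/1577 ≈ -17.338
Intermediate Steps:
M(Z, o) = Z/o (M(Z, o) = (2*Z)/((2*o)) = (2*Z)*(1/(2*o)) = Z/o)
V(y) = -4*y
(33558 + I)/(M(-3*(-19), 186) + V(-19)) = (33558 - 34881)/(-3*(-19)/186 - 4*(-19)) = -1323/(57*(1/186) + 76) = -1323/(19/62 + 76) = -1323/4731/62 = -1323*62/4731 = -27342/1577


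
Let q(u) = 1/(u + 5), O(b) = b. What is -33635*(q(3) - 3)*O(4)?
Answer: 773605/2 ≈ 3.8680e+5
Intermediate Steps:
q(u) = 1/(5 + u)
-33635*(q(3) - 3)*O(4) = -33635*(1/(5 + 3) - 3)*4 = -33635*(1/8 - 3)*4 = -(-773605)*4/8 = -33635*(-23/2) = 773605/2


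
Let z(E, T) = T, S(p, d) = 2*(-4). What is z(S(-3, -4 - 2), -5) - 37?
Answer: -42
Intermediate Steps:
S(p, d) = -8
z(S(-3, -4 - 2), -5) - 37 = -5 - 37 = -42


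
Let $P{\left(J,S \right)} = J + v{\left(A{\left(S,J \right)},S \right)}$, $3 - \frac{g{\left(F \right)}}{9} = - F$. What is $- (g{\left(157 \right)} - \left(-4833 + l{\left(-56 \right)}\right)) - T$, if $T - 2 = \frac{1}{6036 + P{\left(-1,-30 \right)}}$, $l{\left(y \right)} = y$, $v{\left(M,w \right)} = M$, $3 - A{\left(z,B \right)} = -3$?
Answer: $- \frac{38245572}{6041} \approx -6331.0$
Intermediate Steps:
$A{\left(z,B \right)} = 6$ ($A{\left(z,B \right)} = 3 - -3 = 3 + 3 = 6$)
$g{\left(F \right)} = 27 + 9 F$ ($g{\left(F \right)} = 27 - 9 \left(- F\right) = 27 + 9 F$)
$P{\left(J,S \right)} = 6 + J$ ($P{\left(J,S \right)} = J + 6 = 6 + J$)
$T = \frac{12083}{6041}$ ($T = 2 + \frac{1}{6036 + \left(6 - 1\right)} = 2 + \frac{1}{6036 + 5} = 2 + \frac{1}{6041} = \frac{12083}{6041} \approx 2.0002$)
$- (g{\left(157 \right)} - \left(-4833 + l{\left(-56 \right)}\right)) - T = - (\left(27 + 9 \cdot 157\right) + \left(4833 - -56\right)) - \frac{12083}{6041} = - (\left(27 + 1413\right) + \left(4833 + 56\right)) - \frac{12083}{6041} = - (1440 + 4889) - \frac{12083}{6041} = \left(-1\right) 6329 - \frac{12083}{6041} = -6329 - \frac{12083}{6041} = - \frac{38245572}{6041}$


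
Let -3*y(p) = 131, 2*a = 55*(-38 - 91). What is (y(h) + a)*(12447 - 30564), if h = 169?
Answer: 130122333/2 ≈ 6.5061e+7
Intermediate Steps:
a = -7095/2 (a = (55*(-38 - 91))/2 = (55*(-129))/2 = (1/2)*(-7095) = -7095/2 ≈ -3547.5)
y(p) = -131/3 (y(p) = -1/3*131 = -131/3)
(y(h) + a)*(12447 - 30564) = (-131/3 - 7095/2)*(12447 - 30564) = -21547/6*(-18117) = 130122333/2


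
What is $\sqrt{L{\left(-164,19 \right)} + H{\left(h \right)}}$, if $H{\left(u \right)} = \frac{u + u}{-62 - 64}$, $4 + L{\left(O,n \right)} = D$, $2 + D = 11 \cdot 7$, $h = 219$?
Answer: $\frac{\sqrt{29778}}{21} \approx 8.2173$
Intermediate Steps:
$D = 75$ ($D = -2 + 11 \cdot 7 = -2 + 77 = 75$)
$L{\left(O,n \right)} = 71$ ($L{\left(O,n \right)} = -4 + 75 = 71$)
$H{\left(u \right)} = - \frac{u}{63}$ ($H{\left(u \right)} = \frac{2 u}{-126} = 2 u \left(- \frac{1}{126}\right) = - \frac{u}{63}$)
$\sqrt{L{\left(-164,19 \right)} + H{\left(h \right)}} = \sqrt{71 - \frac{73}{21}} = \sqrt{\frac{1418}{21}} = \frac{\sqrt{29778}}{21}$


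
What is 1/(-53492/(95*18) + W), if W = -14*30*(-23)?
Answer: 855/8232554 ≈ 0.00010386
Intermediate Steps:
W = 9660 (W = -420*(-23) = 9660)
1/(-53492/(95*18) + W) = 1/(-53492/(95*18) + 9660) = 1/(-53492/1710 + 9660) = 1/(-53492*1/1710 + 9660) = 1/(-26746/855 + 9660) = 1/(8232554/855) = 855/8232554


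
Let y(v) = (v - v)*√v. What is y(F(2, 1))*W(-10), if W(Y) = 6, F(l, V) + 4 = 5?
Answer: 0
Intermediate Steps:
F(l, V) = 1 (F(l, V) = -4 + 5 = 1)
y(v) = 0 (y(v) = 0*√v = 0)
y(F(2, 1))*W(-10) = 0*6 = 0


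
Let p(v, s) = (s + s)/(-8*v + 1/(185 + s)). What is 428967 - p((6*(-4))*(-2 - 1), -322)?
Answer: 1471781941/3431 ≈ 4.2897e+5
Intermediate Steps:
p(v, s) = 2*s/(1/(185 + s) - 8*v) (p(v, s) = (2*s)/(1/(185 + s) - 8*v) = 2*s/(1/(185 + s) - 8*v))
428967 - p((6*(-4))*(-2 - 1), -322) = 428967 - (-2)*(-322)*(185 - 322)/(-1 + 1480*((6*(-4))*(-2 - 1)) + 8*(-322)*((6*(-4))*(-2 - 1))) = 428967 - (-2)*(-322)*(-137)/(-1 + 1480*(-24*(-3)) + 8*(-322)*(-24*(-3))) = 428967 - (-2)*(-322)*(-137)/(-1 + 1480*72 + 8*(-322)*72) = 428967 - (-2)*(-322)*(-137)/(-1 + 106560 - 185472) = 428967 - (-2)*(-322)*(-137)/(-78913) = 428967 - (-2)*(-322)*(-1)*(-137)/78913 = 428967 - 1*3836/3431 = 428967 - 3836/3431 = 1471781941/3431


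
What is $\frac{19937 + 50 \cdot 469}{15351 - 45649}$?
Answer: $- \frac{43387}{30298} \approx -1.432$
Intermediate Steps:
$\frac{19937 + 50 \cdot 469}{15351 - 45649} = \frac{19937 + 23450}{-30298} = 43387 \left(- \frac{1}{30298}\right) = - \frac{43387}{30298}$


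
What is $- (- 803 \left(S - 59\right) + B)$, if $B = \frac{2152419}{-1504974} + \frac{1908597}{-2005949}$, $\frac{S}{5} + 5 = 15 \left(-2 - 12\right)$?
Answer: $- \frac{916336726873811381}{1006300363442} \approx -9.106 \cdot 10^{5}$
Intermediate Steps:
$S = -1075$ ($S = -25 + 5 \cdot 15 \left(-2 - 12\right) = -25 + 5 \cdot 15 \left(-14\right) = -25 + 5 \left(-210\right) = -25 - 1050 = -1075$)
$B = - \frac{2396677200703}{1006300363442}$ ($B = 2152419 \left(- \frac{1}{1504974}\right) + 1908597 \left(- \frac{1}{2005949}\right) = - \frac{717473}{501658} - \frac{1908597}{2005949} = - \frac{2396677200703}{1006300363442} \approx -2.3817$)
$- (- 803 \left(S - 59\right) + B) = - (- 803 \left(-1075 - 59\right) - \frac{2396677200703}{1006300363442}) = - (\left(-803\right) \left(-1134\right) - \frac{2396677200703}{1006300363442}) = - (910602 - \frac{2396677200703}{1006300363442}) = \left(-1\right) \frac{916336726873811381}{1006300363442} = - \frac{916336726873811381}{1006300363442}$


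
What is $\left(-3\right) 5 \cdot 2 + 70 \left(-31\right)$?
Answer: $-2200$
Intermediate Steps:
$\left(-3\right) 5 \cdot 2 + 70 \left(-31\right) = \left(-15\right) 2 - 2170 = -30 - 2170 = -2200$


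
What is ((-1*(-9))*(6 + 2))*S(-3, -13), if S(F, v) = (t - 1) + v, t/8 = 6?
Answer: 2448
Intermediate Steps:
t = 48 (t = 8*6 = 48)
S(F, v) = 47 + v (S(F, v) = (48 - 1) + v = 47 + v)
((-1*(-9))*(6 + 2))*S(-3, -13) = ((-1*(-9))*(6 + 2))*(47 - 13) = (9*8)*34 = 72*34 = 2448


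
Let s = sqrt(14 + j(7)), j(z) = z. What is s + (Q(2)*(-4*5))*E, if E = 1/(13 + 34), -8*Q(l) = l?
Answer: 5/47 + sqrt(21) ≈ 4.6890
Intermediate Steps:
Q(l) = -l/8
s = sqrt(21) (s = sqrt(14 + 7) = sqrt(21) ≈ 4.5826)
E = 1/47 ≈ 0.021277
s + (Q(2)*(-4*5))*E = sqrt(21) + ((-1/8*2)*(-4*5))*(1/47) = sqrt(21) - 1/4*(-20)*(1/47) = sqrt(21) + 5*(1/47) = sqrt(21) + 5/47 = 5/47 + sqrt(21)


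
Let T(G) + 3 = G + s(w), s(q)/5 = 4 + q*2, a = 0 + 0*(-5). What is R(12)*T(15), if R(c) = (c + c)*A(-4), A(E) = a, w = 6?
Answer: 0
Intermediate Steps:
a = 0 (a = 0 + 0 = 0)
A(E) = 0
s(q) = 20 + 10*q (s(q) = 5*(4 + q*2) = 5*(4 + 2*q) = 20 + 10*q)
T(G) = 77 + G (T(G) = -3 + (G + (20 + 10*6)) = -3 + (G + (20 + 60)) = -3 + (G + 80) = -3 + (80 + G) = 77 + G)
R(c) = 0 (R(c) = (c + c)*0 = (2*c)*0 = 0)
R(12)*T(15) = 0*(77 + 15) = 0*92 = 0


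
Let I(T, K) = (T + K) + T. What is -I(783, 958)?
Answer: -2524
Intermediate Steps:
I(T, K) = K + 2*T (I(T, K) = (K + T) + T = K + 2*T)
-I(783, 958) = -(958 + 2*783) = -(958 + 1566) = -1*2524 = -2524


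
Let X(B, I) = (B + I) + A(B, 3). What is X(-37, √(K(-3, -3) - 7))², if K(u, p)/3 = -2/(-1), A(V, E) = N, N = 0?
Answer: (-37 + I)² ≈ 1368.0 - 74.0*I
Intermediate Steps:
A(V, E) = 0
K(u, p) = 6 (K(u, p) = 3*(-2/(-1)) = 3*(-2*(-1)) = 3*2 = 6)
X(B, I) = B + I (X(B, I) = (B + I) + 0 = B + I)
X(-37, √(K(-3, -3) - 7))² = (-37 + √(6 - 7))² = (-37 + √(-1))² = (-37 + I)²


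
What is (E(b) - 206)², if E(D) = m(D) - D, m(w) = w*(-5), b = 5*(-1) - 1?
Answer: 28900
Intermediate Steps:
b = -6 (b = -5 - 1 = -6)
m(w) = -5*w
E(D) = -6*D (E(D) = -5*D - D = -6*D)
(E(b) - 206)² = (-6*(-6) - 206)² = (36 - 206)² = (-170)² = 28900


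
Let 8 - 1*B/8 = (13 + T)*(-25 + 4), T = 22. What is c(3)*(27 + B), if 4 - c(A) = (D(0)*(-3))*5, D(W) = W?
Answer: 23884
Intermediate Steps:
B = 5944 (B = 64 - 8*(13 + 22)*(-25 + 4) = 64 - 280*(-21) = 64 - 8*(-735) = 64 + 5880 = 5944)
c(A) = 4 (c(A) = 4 - 0*(-3)*5 = 4 - 0*5 = 4 - 1*0 = 4 + 0 = 4)
c(3)*(27 + B) = 4*(27 + 5944) = 4*5971 = 23884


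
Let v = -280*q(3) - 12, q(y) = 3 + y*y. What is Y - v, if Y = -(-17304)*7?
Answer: 124500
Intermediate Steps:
q(y) = 3 + y²
v = -3372 (v = -280*(3 + 3²) - 12 = -280*(3 + 9) - 12 = -280*12 - 12 = -3360 - 12 = -3372)
Y = 121128 (Y = -17304*(-7) = 121128)
Y - v = 121128 - 1*(-3372) = 121128 + 3372 = 124500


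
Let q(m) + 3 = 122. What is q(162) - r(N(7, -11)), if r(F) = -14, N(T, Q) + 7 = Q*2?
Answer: 133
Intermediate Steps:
q(m) = 119 (q(m) = -3 + 122 = 119)
N(T, Q) = -7 + 2*Q (N(T, Q) = -7 + Q*2 = -7 + 2*Q)
q(162) - r(N(7, -11)) = 119 - 1*(-14) = 119 + 14 = 133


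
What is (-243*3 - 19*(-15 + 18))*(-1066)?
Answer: 837876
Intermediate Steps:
(-243*3 - 19*(-15 + 18))*(-1066) = (-729 - 19*3)*(-1066) = (-729 - 57)*(-1066) = -786*(-1066) = 837876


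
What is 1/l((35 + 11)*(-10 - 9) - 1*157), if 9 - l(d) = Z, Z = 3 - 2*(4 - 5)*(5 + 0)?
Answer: -1/4 ≈ -0.25000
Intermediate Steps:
Z = 13 (Z = 3 - (-2)*5 = 3 - 2*(-5) = 3 + 10 = 13)
l(d) = -4 (l(d) = 9 - 1*13 = 9 - 13 = -4)
1/l((35 + 11)*(-10 - 9) - 1*157) = 1/(-4) = -1/4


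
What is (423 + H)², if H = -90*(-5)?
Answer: 762129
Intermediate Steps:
H = 450
(423 + H)² = (423 + 450)² = 873² = 762129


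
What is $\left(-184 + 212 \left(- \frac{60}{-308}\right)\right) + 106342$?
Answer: $\frac{8177346}{77} \approx 1.062 \cdot 10^{5}$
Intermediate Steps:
$\left(-184 + 212 \left(- \frac{60}{-308}\right)\right) + 106342 = \left(-184 + 212 \left(\left(-60\right) \left(- \frac{1}{308}\right)\right)\right) + 106342 = \left(-184 + 212 \cdot \frac{15}{77}\right) + 106342 = \left(-184 + \frac{3180}{77}\right) + 106342 = - \frac{10988}{77} + 106342 = \frac{8177346}{77}$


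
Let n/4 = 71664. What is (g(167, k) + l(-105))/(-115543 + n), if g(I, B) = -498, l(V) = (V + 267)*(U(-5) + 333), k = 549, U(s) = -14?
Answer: 51180/171113 ≈ 0.29910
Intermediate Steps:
n = 286656 (n = 4*71664 = 286656)
l(V) = 85173 + 319*V (l(V) = (V + 267)*(-14 + 333) = (267 + V)*319 = 85173 + 319*V)
(g(167, k) + l(-105))/(-115543 + n) = (-498 + (85173 + 319*(-105)))/(-115543 + 286656) = (-498 + (85173 - 33495))/171113 = (-498 + 51678)*(1/171113) = 51180*(1/171113) = 51180/171113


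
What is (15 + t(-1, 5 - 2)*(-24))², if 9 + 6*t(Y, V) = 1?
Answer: 2209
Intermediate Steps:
t(Y, V) = -4/3 (t(Y, V) = -3/2 + (⅙)*1 = -3/2 + ⅙ = -4/3)
(15 + t(-1, 5 - 2)*(-24))² = (15 - 4/3*(-24))² = (15 + 32)² = 47² = 2209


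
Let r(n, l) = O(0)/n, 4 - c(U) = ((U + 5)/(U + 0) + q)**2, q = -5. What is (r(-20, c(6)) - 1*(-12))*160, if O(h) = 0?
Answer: 1920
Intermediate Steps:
c(U) = 4 - (-5 + (5 + U)/U)**2 (c(U) = 4 - ((U + 5)/(U + 0) - 5)**2 = 4 - ((5 + U)/U - 5)**2 = 4 - (-5 + (5 + U)/U)**2)
r(n, l) = 0 (r(n, l) = 0/n = 0)
(r(-20, c(6)) - 1*(-12))*160 = (0 - 1*(-12))*160 = (0 + 12)*160 = 12*160 = 1920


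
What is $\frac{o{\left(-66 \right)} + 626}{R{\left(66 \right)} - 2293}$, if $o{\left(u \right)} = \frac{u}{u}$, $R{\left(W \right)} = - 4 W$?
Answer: $- \frac{627}{2557} \approx -0.24521$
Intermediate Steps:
$o{\left(u \right)} = 1$
$\frac{o{\left(-66 \right)} + 626}{R{\left(66 \right)} - 2293} = \frac{1 + 626}{\left(-4\right) 66 - 2293} = \frac{627}{-264 - 2293} = \frac{627}{-2557} = 627 \left(- \frac{1}{2557}\right) = - \frac{627}{2557}$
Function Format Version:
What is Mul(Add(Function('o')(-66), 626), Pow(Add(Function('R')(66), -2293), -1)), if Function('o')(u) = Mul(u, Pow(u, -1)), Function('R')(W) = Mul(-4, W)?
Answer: Rational(-627, 2557) ≈ -0.24521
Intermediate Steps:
Function('o')(u) = 1
Mul(Add(Function('o')(-66), 626), Pow(Add(Function('R')(66), -2293), -1)) = Mul(Add(1, 626), Pow(Add(Mul(-4, 66), -2293), -1)) = Mul(627, Pow(Add(-264, -2293), -1)) = Mul(627, Pow(-2557, -1)) = Mul(627, Rational(-1, 2557)) = Rational(-627, 2557)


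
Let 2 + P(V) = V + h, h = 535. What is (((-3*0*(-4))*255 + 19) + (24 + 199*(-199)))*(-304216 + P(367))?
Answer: 11998574328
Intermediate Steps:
P(V) = 533 + V (P(V) = -2 + (V + 535) = -2 + (535 + V) = 533 + V)
(((-3*0*(-4))*255 + 19) + (24 + 199*(-199)))*(-304216 + P(367)) = (((-3*0*(-4))*255 + 19) + (24 + 199*(-199)))*(-304216 + (533 + 367)) = (((0*(-4))*255 + 19) + (24 - 39601))*(-304216 + 900) = ((0*255 + 19) - 39577)*(-303316) = ((0 + 19) - 39577)*(-303316) = (19 - 39577)*(-303316) = -39558*(-303316) = 11998574328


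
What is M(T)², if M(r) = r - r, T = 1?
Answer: 0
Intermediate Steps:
M(r) = 0
M(T)² = 0² = 0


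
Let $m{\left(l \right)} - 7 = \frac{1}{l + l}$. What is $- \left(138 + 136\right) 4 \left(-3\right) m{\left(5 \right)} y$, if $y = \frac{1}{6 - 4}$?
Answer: $\frac{58362}{5} \approx 11672.0$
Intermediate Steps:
$m{\left(l \right)} = 7 + \frac{1}{2 l}$ ($m{\left(l \right)} = 7 + \frac{1}{l + l} = 7 + \frac{1}{2 l}$)
$y = \frac{1}{2} \approx 0.5$
$- \left(138 + 136\right) 4 \left(-3\right) m{\left(5 \right)} y = - \left(138 + 136\right) 4 \left(-3\right) \left(7 + \frac{1}{2 \cdot 5}\right) \frac{1}{2} = - 274 - 12 \left(7 + \frac{1}{2} \cdot \frac{1}{5}\right) \frac{1}{2} = - 274 - 12 \left(7 + \frac{1}{10}\right) \frac{1}{2} = - 274 \left(-12\right) \frac{71}{10} \cdot \frac{1}{2} = - 274 \left(\left(- \frac{426}{5}\right) \frac{1}{2}\right) = - \frac{274 \left(-213\right)}{5} = \left(-1\right) \left(- \frac{58362}{5}\right) = \frac{58362}{5}$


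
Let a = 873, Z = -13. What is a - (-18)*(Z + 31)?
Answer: 1197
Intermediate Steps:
a - (-18)*(Z + 31) = 873 - (-18)*(-13 + 31) = 873 - (-18)*18 = 873 - 1*(-324) = 873 + 324 = 1197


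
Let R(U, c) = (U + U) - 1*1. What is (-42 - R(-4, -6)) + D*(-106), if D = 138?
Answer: -14661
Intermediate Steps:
R(U, c) = -1 + 2*U (R(U, c) = 2*U - 1 = -1 + 2*U)
(-42 - R(-4, -6)) + D*(-106) = (-42 - (-1 + 2*(-4))) + 138*(-106) = (-42 - (-1 - 8)) - 14628 = (-42 - 1*(-9)) - 14628 = (-42 + 9) - 14628 = -33 - 14628 = -14661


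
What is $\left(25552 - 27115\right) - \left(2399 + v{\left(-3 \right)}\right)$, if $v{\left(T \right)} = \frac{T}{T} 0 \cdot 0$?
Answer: $-3962$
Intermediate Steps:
$v{\left(T \right)} = 0$ ($v{\left(T \right)} = 1 \cdot 0 \cdot 0 = 0 \cdot 0 = 0$)
$\left(25552 - 27115\right) - \left(2399 + v{\left(-3 \right)}\right) = \left(25552 - 27115\right) - 2399 = -1563 + \left(-2399 + 0\right) = -1563 - 2399 = -3962$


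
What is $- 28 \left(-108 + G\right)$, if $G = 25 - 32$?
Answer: $3220$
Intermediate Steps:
$G = -7$ ($G = 25 - 32 = -7$)
$- 28 \left(-108 + G\right) = - 28 \left(-108 - 7\right) = \left(-28\right) \left(-115\right) = 3220$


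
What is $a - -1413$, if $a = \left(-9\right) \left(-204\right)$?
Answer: $3249$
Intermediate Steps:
$a = 1836$
$a - -1413 = 1836 - -1413 = 1836 + 1413 = 3249$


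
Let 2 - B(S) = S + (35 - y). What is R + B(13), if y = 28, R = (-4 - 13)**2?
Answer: 271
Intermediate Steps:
R = 289 (R = (-17)**2 = 289)
B(S) = -5 - S (B(S) = 2 - (S + (35 - 1*28)) = 2 - (S + (35 - 28)) = 2 - (S + 7) = 2 - (7 + S) = 2 + (-7 - S) = -5 - S)
R + B(13) = 289 + (-5 - 1*13) = 289 + (-5 - 13) = 289 - 18 = 271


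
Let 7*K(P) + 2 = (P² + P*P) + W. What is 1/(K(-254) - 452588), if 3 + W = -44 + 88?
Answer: -7/3039045 ≈ -2.3034e-6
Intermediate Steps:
W = 41 (W = -3 + (-44 + 88) = -3 + 44 = 41)
K(P) = 39/7 + 2*P²/7 (K(P) = -2/7 + ((P² + P*P) + 41)/7 = -2/7 + ((P² + P²) + 41)/7 = -2/7 + (2*P² + 41)/7 = -2/7 + (41 + 2*P²)/7 = -2/7 + (41/7 + 2*P²/7) = 39/7 + 2*P²/7)
1/(K(-254) - 452588) = 1/((39/7 + (2/7)*(-254)²) - 452588) = 1/((39/7 + (2/7)*64516) - 452588) = 1/((39/7 + 129032/7) - 452588) = 1/(129071/7 - 452588) = 1/(-3039045/7) = -7/3039045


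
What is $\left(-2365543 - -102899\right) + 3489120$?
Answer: $1226476$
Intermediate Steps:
$\left(-2365543 - -102899\right) + 3489120 = \left(-2365543 + 102899\right) + 3489120 = -2262644 + 3489120 = 1226476$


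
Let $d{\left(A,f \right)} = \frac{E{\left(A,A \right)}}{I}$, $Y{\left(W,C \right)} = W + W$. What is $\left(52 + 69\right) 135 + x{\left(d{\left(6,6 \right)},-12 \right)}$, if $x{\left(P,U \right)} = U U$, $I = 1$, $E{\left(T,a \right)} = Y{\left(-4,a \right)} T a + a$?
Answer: $16479$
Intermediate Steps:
$Y{\left(W,C \right)} = 2 W$
$E{\left(T,a \right)} = a - 8 T a$ ($E{\left(T,a \right)} = 2 \left(-4\right) T a + a = - 8 T a + a = a - 8 T a$)
$d{\left(A,f \right)} = A \left(1 - 8 A\right)$ ($d{\left(A,f \right)} = \frac{A \left(1 - 8 A\right)}{1} = A \left(1 - 8 A\right) 1 = A \left(1 - 8 A\right)$)
$x{\left(P,U \right)} = U^{2}$
$\left(52 + 69\right) 135 + x{\left(d{\left(6,6 \right)},-12 \right)} = \left(52 + 69\right) 135 + \left(-12\right)^{2} = 121 \cdot 135 + 144 = 16335 + 144 = 16479$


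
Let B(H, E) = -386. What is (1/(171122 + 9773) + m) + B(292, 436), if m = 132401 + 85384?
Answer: 39326392106/180895 ≈ 2.1740e+5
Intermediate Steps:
m = 217785
(1/(171122 + 9773) + m) + B(292, 436) = (1/(171122 + 9773) + 217785) - 386 = (1/180895 + 217785) - 386 = 39396217576/180895 - 386 = 39326392106/180895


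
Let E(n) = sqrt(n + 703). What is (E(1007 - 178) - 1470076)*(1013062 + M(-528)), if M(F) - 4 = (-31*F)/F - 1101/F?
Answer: -65526626268513/44 + 178294527*sqrt(383)/88 ≈ -1.4892e+12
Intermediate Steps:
M(F) = -27 - 1101/F (M(F) = 4 + ((-31*F)/F - 1101/F) = 4 + (-31 - 1101/F) = -27 - 1101/F)
E(n) = sqrt(703 + n)
(E(1007 - 178) - 1470076)*(1013062 + M(-528)) = (sqrt(703 + (1007 - 178)) - 1470076)*(1013062 + (-27 - 1101/(-528))) = (sqrt(703 + 829) - 1470076)*(1013062 + (-27 - 1101*(-1/528))) = (sqrt(1532) - 1470076)*(1013062 + (-27 + 367/176)) = (2*sqrt(383) - 1470076)*(1013062 - 4385/176) = (-1470076 + 2*sqrt(383))*(178294527/176) = -65526626268513/44 + 178294527*sqrt(383)/88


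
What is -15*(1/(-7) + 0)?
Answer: 15/7 ≈ 2.1429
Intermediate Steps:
-15*(1/(-7) + 0) = -15*(-⅐ + 0) = -15*(-⅐) = 15/7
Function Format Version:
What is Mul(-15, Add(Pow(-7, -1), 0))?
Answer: Rational(15, 7) ≈ 2.1429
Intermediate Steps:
Mul(-15, Add(Pow(-7, -1), 0)) = Mul(-15, Add(Rational(-1, 7), 0)) = Mul(-15, Rational(-1, 7)) = Rational(15, 7)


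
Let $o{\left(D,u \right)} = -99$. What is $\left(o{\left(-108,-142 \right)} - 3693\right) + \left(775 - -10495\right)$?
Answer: $7478$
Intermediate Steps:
$\left(o{\left(-108,-142 \right)} - 3693\right) + \left(775 - -10495\right) = \left(-99 - 3693\right) + \left(775 - -10495\right) = -3792 + \left(775 + 10495\right) = -3792 + 11270 = 7478$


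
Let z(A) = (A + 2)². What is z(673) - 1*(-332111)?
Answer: 787736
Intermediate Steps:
z(A) = (2 + A)²
z(673) - 1*(-332111) = (2 + 673)² - 1*(-332111) = 675² + 332111 = 455625 + 332111 = 787736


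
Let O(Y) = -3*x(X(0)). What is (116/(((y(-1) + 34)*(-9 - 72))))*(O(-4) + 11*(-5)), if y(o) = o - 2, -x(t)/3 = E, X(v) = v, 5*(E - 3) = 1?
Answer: 15196/12555 ≈ 1.2104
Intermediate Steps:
E = 16/5 (E = 3 + (⅕)*1 = 3 + ⅕ = 16/5 ≈ 3.2000)
x(t) = -48/5 (x(t) = -3*16/5 = -48/5)
O(Y) = 144/5 (O(Y) = -3*(-48/5) = 144/5)
y(o) = -2 + o
(116/(((y(-1) + 34)*(-9 - 72))))*(O(-4) + 11*(-5)) = (116/((((-2 - 1) + 34)*(-9 - 72))))*(144/5 + 11*(-5)) = (116/(((-3 + 34)*(-81))))*(144/5 - 55) = (116/((31*(-81))))*(-131/5) = (116/(-2511))*(-131/5) = (116*(-1/2511))*(-131/5) = -116/2511*(-131/5) = 15196/12555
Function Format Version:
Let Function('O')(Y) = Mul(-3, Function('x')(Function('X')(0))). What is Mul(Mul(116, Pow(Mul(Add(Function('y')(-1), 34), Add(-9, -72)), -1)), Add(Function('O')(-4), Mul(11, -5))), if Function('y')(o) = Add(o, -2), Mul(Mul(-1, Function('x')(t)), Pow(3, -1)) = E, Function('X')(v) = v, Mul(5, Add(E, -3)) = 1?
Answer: Rational(15196, 12555) ≈ 1.2104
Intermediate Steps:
E = Rational(16, 5) (E = Add(3, Mul(Rational(1, 5), 1)) = Add(3, Rational(1, 5)) = Rational(16, 5) ≈ 3.2000)
Function('x')(t) = Rational(-48, 5) (Function('x')(t) = Mul(-3, Rational(16, 5)) = Rational(-48, 5))
Function('O')(Y) = Rational(144, 5) (Function('O')(Y) = Mul(-3, Rational(-48, 5)) = Rational(144, 5))
Function('y')(o) = Add(-2, o)
Mul(Mul(116, Pow(Mul(Add(Function('y')(-1), 34), Add(-9, -72)), -1)), Add(Function('O')(-4), Mul(11, -5))) = Mul(Mul(116, Pow(Mul(Add(Add(-2, -1), 34), Add(-9, -72)), -1)), Add(Rational(144, 5), Mul(11, -5))) = Mul(Mul(116, Pow(Mul(Add(-3, 34), -81), -1)), Add(Rational(144, 5), -55)) = Mul(Mul(116, Pow(Mul(31, -81), -1)), Rational(-131, 5)) = Mul(Mul(116, Pow(-2511, -1)), Rational(-131, 5)) = Mul(Mul(116, Rational(-1, 2511)), Rational(-131, 5)) = Mul(Rational(-116, 2511), Rational(-131, 5)) = Rational(15196, 12555)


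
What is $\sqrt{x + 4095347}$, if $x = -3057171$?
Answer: $4 \sqrt{64886} \approx 1018.9$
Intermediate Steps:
$\sqrt{x + 4095347} = \sqrt{-3057171 + 4095347} = \sqrt{1038176} = 4 \sqrt{64886}$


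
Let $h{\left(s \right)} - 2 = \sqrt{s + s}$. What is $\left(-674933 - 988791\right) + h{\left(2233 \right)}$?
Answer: $-1663722 + \sqrt{4466} \approx -1.6637 \cdot 10^{6}$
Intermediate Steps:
$h{\left(s \right)} = 2 + \sqrt{2} \sqrt{s}$ ($h{\left(s \right)} = 2 + \sqrt{s + s} = 2 + \sqrt{2 s} = 2 + \sqrt{2} \sqrt{s}$)
$\left(-674933 - 988791\right) + h{\left(2233 \right)} = \left(-674933 - 988791\right) + \left(2 + \sqrt{2} \sqrt{2233}\right) = -1663724 + \left(2 + \sqrt{4466}\right) = -1663722 + \sqrt{4466}$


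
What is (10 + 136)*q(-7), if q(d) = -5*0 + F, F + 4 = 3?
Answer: -146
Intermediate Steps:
F = -1 (F = -4 + 3 = -1)
q(d) = -1 (q(d) = -5*0 - 1 = 0 - 1 = -1)
(10 + 136)*q(-7) = (10 + 136)*(-1) = 146*(-1) = -146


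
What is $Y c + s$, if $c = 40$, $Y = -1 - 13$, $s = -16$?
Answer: $-576$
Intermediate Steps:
$Y = -14$ ($Y = -1 - 13 = -14$)
$Y c + s = \left(-14\right) 40 - 16 = -560 - 16 = -576$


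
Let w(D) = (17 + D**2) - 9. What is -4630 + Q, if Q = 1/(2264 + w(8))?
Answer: -10815679/2336 ≈ -4630.0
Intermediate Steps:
w(D) = 8 + D**2
Q = 1/2336 (Q = 1/(2264 + (8 + 8**2)) = 1/(2264 + (8 + 64)) = 1/(2264 + 72) = 1/2336 ≈ 0.00042808)
-4630 + Q = -4630 + 1/2336 = -10815679/2336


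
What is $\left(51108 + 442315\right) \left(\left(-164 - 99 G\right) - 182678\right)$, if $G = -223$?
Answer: $-79325148595$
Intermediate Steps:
$\left(51108 + 442315\right) \left(\left(-164 - 99 G\right) - 182678\right) = \left(51108 + 442315\right) \left(\left(-164 - -22077\right) - 182678\right) = 493423 \left(\left(-164 + 22077\right) - 182678\right) = 493423 \left(21913 - 182678\right) = 493423 \left(-160765\right) = -79325148595$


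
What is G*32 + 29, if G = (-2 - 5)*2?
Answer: -419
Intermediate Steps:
G = -14 (G = -7*2 = -14)
G*32 + 29 = -14*32 + 29 = -448 + 29 = -419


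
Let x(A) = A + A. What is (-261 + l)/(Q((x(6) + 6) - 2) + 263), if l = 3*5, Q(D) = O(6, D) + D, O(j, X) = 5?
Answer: -123/142 ≈ -0.86620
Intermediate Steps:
x(A) = 2*A
Q(D) = 5 + D
l = 15
(-261 + l)/(Q((x(6) + 6) - 2) + 263) = (-261 + 15)/((5 + ((2*6 + 6) - 2)) + 263) = -246/((5 + ((12 + 6) - 2)) + 263) = -246/((5 + (18 - 2)) + 263) = -246/((5 + 16) + 263) = -246/(21 + 263) = -246/284 = -246*1/284 = -123/142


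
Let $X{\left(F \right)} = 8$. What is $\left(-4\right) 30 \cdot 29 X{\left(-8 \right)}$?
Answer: $-27840$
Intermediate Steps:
$\left(-4\right) 30 \cdot 29 X{\left(-8 \right)} = \left(-4\right) 30 \cdot 29 \cdot 8 = \left(-120\right) 29 \cdot 8 = \left(-3480\right) 8 = -27840$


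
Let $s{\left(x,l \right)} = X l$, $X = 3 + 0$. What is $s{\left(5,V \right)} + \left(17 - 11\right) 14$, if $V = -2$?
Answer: $78$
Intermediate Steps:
$X = 3$
$s{\left(x,l \right)} = 3 l$
$s{\left(5,V \right)} + \left(17 - 11\right) 14 = 3 \left(-2\right) + \left(17 - 11\right) 14 = -6 + \left(17 - 11\right) 14 = -6 + 6 \cdot 14 = -6 + 84 = 78$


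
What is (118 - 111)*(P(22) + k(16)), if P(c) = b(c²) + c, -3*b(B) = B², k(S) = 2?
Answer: -1639288/3 ≈ -5.4643e+5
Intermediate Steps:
b(B) = -B²/3
P(c) = c - c⁴/3 (P(c) = -c⁴/3 + c = c - c⁴/3)
(118 - 111)*(P(22) + k(16)) = (118 - 111)*((22 - ⅓*22⁴) + 2) = 7*((22 - ⅓*234256) + 2) = 7*((22 - 234256/3) + 2) = 7*(-234190/3 + 2) = 7*(-234184/3) = -1639288/3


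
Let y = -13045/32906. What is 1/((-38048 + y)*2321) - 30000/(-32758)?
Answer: 3962644937947966/4326944149411477 ≈ 0.91581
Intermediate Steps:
y = -13045/32906 (y = -13045*1/32906 = -13045/32906 ≈ -0.39643)
1/((-38048 + y)*2321) - 30000/(-32758) = 1/(-38048 - 13045/32906*2321) - 30000/(-32758) = (1/2321)/(-1252020533/32906) - 30000*(-1/32758) = -32906/1252020533*1/2321 + 15000/16379 = -32906/2905939657093 + 15000/16379 = 3962644937947966/4326944149411477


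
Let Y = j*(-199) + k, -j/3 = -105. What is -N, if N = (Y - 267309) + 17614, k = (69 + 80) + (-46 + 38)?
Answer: 312239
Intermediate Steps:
j = 315 (j = -3*(-105) = 315)
k = 141 (k = 149 - 8 = 141)
Y = -62544 (Y = 315*(-199) + 141 = -62685 + 141 = -62544)
N = -312239 (N = (-62544 - 267309) + 17614 = -329853 + 17614 = -312239)
-N = -1*(-312239) = 312239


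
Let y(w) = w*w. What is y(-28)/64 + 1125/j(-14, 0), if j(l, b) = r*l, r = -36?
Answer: 811/56 ≈ 14.482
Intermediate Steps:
j(l, b) = -36*l
y(w) = w²
y(-28)/64 + 1125/j(-14, 0) = (-28)²/64 + 1125/((-36*(-14))) = 784*(1/64) + 1125/504 = 49/4 + 1125*(1/504) = 49/4 + 125/56 = 811/56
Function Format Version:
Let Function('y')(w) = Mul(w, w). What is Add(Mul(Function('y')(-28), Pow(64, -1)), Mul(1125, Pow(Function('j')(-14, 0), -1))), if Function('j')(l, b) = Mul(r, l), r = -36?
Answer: Rational(811, 56) ≈ 14.482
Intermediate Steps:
Function('j')(l, b) = Mul(-36, l)
Function('y')(w) = Pow(w, 2)
Add(Mul(Function('y')(-28), Pow(64, -1)), Mul(1125, Pow(Function('j')(-14, 0), -1))) = Add(Mul(Pow(-28, 2), Pow(64, -1)), Mul(1125, Pow(Mul(-36, -14), -1))) = Add(Mul(784, Rational(1, 64)), Mul(1125, Pow(504, -1))) = Add(Rational(49, 4), Mul(1125, Rational(1, 504))) = Add(Rational(49, 4), Rational(125, 56)) = Rational(811, 56)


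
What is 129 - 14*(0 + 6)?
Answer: 45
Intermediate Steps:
129 - 14*(0 + 6) = 129 - 14*6 = 129 - 84 = 45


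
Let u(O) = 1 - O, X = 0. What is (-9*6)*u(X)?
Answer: -54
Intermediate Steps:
(-9*6)*u(X) = (-9*6)*(1 - 1*0) = -54*(1 + 0) = -54*1 = -54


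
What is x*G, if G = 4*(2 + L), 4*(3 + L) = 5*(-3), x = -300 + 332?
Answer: -608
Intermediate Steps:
x = 32
L = -27/4 (L = -3 + (5*(-3))/4 = -3 + (¼)*(-15) = -3 - 15/4 = -27/4 ≈ -6.7500)
G = -19 (G = 4*(2 - 27/4) = 4*(-19/4) = -19)
x*G = 32*(-19) = -608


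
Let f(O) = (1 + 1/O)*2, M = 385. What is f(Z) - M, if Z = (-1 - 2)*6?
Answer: -3448/9 ≈ -383.11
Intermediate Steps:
Z = -18 (Z = -3*6 = -18)
f(O) = 2 + 2/O
f(Z) - M = (2 + 2/(-18)) - 1*385 = (2 + 2*(-1/18)) - 385 = (2 - ⅑) - 385 = 17/9 - 385 = -3448/9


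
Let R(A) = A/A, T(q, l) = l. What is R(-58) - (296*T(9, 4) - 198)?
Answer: -985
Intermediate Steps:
R(A) = 1
R(-58) - (296*T(9, 4) - 198) = 1 - (296*4 - 198) = 1 - (1184 - 198) = 1 - 1*986 = 1 - 986 = -985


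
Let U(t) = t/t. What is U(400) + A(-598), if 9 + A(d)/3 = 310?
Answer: 904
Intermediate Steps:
U(t) = 1
A(d) = 903 (A(d) = -27 + 3*310 = -27 + 930 = 903)
U(400) + A(-598) = 1 + 903 = 904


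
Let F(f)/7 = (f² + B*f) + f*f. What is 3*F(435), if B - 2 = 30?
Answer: 8239770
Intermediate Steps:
B = 32 (B = 2 + 30 = 32)
F(f) = 14*f² + 224*f (F(f) = 7*((f² + 32*f) + f*f) = 7*((f² + 32*f) + f²) = 7*(2*f² + 32*f) = 14*f² + 224*f)
3*F(435) = 3*(14*435*(16 + 435)) = 3*(14*435*451) = 3*2746590 = 8239770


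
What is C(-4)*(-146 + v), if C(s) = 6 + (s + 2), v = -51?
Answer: -788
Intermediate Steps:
C(s) = 8 + s (C(s) = 6 + (2 + s) = 8 + s)
C(-4)*(-146 + v) = (8 - 4)*(-146 - 51) = 4*(-197) = -788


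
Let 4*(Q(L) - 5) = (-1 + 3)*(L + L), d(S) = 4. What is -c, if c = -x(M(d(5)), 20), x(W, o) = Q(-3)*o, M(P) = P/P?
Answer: 40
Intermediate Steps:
Q(L) = 5 + L (Q(L) = 5 + ((-1 + 3)*(L + L))/4 = 5 + (2*(2*L))/4 = 5 + (4*L)/4 = 5 + L)
M(P) = 1
x(W, o) = 2*o (x(W, o) = (5 - 3)*o = 2*o)
c = -40 (c = -2*20 = -1*40 = -40)
-c = -1*(-40) = 40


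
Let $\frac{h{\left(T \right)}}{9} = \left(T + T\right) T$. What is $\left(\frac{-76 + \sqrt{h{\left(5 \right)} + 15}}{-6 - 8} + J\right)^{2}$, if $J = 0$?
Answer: $\frac{\left(76 - \sqrt{465}\right)^{2}}{196} \approx 15.119$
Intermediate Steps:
$h{\left(T \right)} = 18 T^{2}$ ($h{\left(T \right)} = 9 \left(T + T\right) T = 9 \cdot 2 T T = 9 \cdot 2 T^{2} = 18 T^{2}$)
$\left(\frac{-76 + \sqrt{h{\left(5 \right)} + 15}}{-6 - 8} + J\right)^{2} = \left(\frac{-76 + \sqrt{18 \cdot 5^{2} + 15}}{-6 - 8} + 0\right)^{2} = \left(\frac{-76 + \sqrt{18 \cdot 25 + 15}}{-14} + 0\right)^{2} = \left(\left(-76 + \sqrt{450 + 15}\right) \left(- \frac{1}{14}\right) + 0\right)^{2} = \left(\left(-76 + \sqrt{465}\right) \left(- \frac{1}{14}\right) + 0\right)^{2} = \left(\left(\frac{38}{7} - \frac{\sqrt{465}}{14}\right) + 0\right)^{2} = \left(\frac{38}{7} - \frac{\sqrt{465}}{14}\right)^{2}$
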